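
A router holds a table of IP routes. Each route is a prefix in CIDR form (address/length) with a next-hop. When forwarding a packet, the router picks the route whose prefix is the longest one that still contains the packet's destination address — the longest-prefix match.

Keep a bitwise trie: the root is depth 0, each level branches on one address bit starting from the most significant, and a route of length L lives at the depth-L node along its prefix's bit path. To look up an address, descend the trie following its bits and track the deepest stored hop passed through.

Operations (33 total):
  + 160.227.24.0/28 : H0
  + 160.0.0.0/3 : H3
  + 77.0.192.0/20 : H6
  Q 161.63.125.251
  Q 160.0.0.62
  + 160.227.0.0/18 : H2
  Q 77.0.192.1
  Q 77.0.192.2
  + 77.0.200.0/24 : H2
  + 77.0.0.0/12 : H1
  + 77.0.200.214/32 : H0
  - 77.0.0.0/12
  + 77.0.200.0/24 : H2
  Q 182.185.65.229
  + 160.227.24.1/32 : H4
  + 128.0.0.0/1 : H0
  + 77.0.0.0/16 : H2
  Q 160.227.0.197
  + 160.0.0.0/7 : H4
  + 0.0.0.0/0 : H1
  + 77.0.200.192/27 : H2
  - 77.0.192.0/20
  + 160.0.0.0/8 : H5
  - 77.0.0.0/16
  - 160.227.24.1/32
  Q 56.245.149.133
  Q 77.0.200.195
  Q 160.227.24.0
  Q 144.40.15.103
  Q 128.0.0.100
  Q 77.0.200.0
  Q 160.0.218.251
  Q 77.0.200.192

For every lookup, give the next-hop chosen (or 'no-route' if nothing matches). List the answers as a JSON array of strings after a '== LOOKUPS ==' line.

Apply in order:
  + 160.227.24.0/28 (H0) depth=28
  + 160.0.0.0/3 (H3) depth=3
  + 77.0.192.0/20 (H6) depth=20
  ? 161.63.125.251  path d0:-→d1:-→d2:-→d3:H3→d4:-→d5:-→d6:-→d7:-  best=H3
  ? 160.0.0.62  path d0:-→d1:-→d2:-→d3:H3→d4:-→d5:-→d6:-→d7:-→d8:-  best=H3
  + 160.227.0.0/18 (H2) depth=18
  ? 77.0.192.1  path d0:-→d1:-→d2:-→d3:-→d4:-→d5:-→d6:-→d7:-→d8:-→d9:-→d10:-→d11:-→d12:-→d13:-→d14:-→d15:-→d16:-→d17:-→d18:-→d19:-→d20:H6  best=H6
  ? 77.0.192.2  path d0:-→d1:-→d2:-→d3:-→d4:-→d5:-→d6:-→d7:-→d8:-→d9:-→d10:-→d11:-→d12:-→d13:-→d14:-→d15:-→d16:-→d17:-→d18:-→d19:-→d20:H6  best=H6
  + 77.0.200.0/24 (H2) depth=24
  + 77.0.0.0/12 (H1) depth=12
  + 77.0.200.214/32 (H0) depth=32
  - 77.0.0.0/12 clear@12
  + 77.0.200.0/24 (H2) depth=24
  ? 182.185.65.229  path d0:-→d1:-→d2:-→d3:H3  best=H3
  + 160.227.24.1/32 (H4) depth=32
  + 128.0.0.0/1 (H0) depth=1
  + 77.0.0.0/16 (H2) depth=16
  ? 160.227.0.197  path d0:-→d1:H0→d2:-→d3:H3→d4:-→d5:-→d6:-→d7:-→d8:-→d9:-→d10:-→d11:-→d12:-→d13:-→d14:-→d15:-→d16:-→d17:-→d18:H2→d19:-  best=H2
  + 160.0.0.0/7 (H4) depth=7
  + 0.0.0.0/0 (H1) depth=0
  + 77.0.200.192/27 (H2) depth=27
  - 77.0.192.0/20 clear@20
  + 160.0.0.0/8 (H5) depth=8
  - 77.0.0.0/16 clear@16
  - 160.227.24.1/32 clear@32
  ? 56.245.149.133  path d0:H1→d1:-  best=H1
  ? 77.0.200.195  path d0:H1→d1:-→d2:-→d3:-→d4:-→d5:-→d6:-→d7:-→d8:-→d9:-→d10:-→d11:-→d12:-→d13:-→d14:-→d15:-→d16:-→d17:-→d18:-→d19:-→d20:-→d21:-→d22:-→d23:-→d24:H2→d25:-→d26:-→d27:H2  best=H2
  ? 160.227.24.0  path d0:H1→d1:H0→d2:-→d3:H3→d4:-→d5:-→d6:-→d7:H4→d8:H5→d9:-→d10:-→d11:-→d12:-→d13:-→d14:-→d15:-→d16:-→d17:-→d18:H2→d19:-→d20:-→d21:-→d22:-→d23:-→d24:-→d25:-→d26:-→d27:-→d28:H0→d29:-→d30:-→d31:-  best=H0
  ? 144.40.15.103  path d0:H1→d1:H0→d2:-  best=H0
  ? 128.0.0.100  path d0:H1→d1:H0→d2:-  best=H0
  ? 77.0.200.0  path d0:H1→d1:-→d2:-→d3:-→d4:-→d5:-→d6:-→d7:-→d8:-→d9:-→d10:-→d11:-→d12:-→d13:-→d14:-→d15:-→d16:-→d17:-→d18:-→d19:-→d20:-→d21:-→d22:-→d23:-→d24:H2  best=H2
  ? 160.0.218.251  path d0:H1→d1:H0→d2:-→d3:H3→d4:-→d5:-→d6:-→d7:H4→d8:H5  best=H5
  ? 77.0.200.192  path d0:H1→d1:-→d2:-→d3:-→d4:-→d5:-→d6:-→d7:-→d8:-→d9:-→d10:-→d11:-→d12:-→d13:-→d14:-→d15:-→d16:-→d17:-→d18:-→d19:-→d20:-→d21:-→d22:-→d23:-→d24:H2→d25:-→d26:-→d27:H2  best=H2

== LOOKUPS ==
["H3","H3","H6","H6","H3","H2","H1","H2","H0","H0","H0","H2","H5","H2"]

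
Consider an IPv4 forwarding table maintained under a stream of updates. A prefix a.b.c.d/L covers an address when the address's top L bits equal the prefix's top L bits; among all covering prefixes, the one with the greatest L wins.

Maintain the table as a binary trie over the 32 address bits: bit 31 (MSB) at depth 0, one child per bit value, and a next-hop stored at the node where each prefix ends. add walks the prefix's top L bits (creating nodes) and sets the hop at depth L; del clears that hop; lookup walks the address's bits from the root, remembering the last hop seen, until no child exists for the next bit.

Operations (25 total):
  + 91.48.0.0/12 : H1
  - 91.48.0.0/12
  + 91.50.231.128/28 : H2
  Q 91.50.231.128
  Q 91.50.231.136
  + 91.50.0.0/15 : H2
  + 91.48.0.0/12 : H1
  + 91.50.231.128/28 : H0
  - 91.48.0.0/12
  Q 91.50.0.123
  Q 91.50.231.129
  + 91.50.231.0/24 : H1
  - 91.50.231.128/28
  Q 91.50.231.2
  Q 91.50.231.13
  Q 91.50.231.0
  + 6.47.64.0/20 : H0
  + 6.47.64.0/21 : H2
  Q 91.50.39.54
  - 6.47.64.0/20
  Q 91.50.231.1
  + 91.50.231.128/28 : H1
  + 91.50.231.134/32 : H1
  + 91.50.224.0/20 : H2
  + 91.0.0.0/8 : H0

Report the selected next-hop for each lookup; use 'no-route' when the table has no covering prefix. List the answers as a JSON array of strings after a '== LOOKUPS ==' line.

Trace:
  + 91.48.0.0/12 (H1) depth=12
  del 91.48.0.0/12 (clear depth 12)
  + 91.50.231.128/28 (H2) depth=28
  Q 91.50.231.128: descend 0101101100110010111001111000 ; hops seen [H2] ; pick H2
  Q 91.50.231.136: descend 0101101100110010111001111000 ; hops seen [H2] ; pick H2
  + 91.50.0.0/15 (H2) depth=15
  + 91.48.0.0/12 (H1) depth=12
  + 91.50.231.128/28 (H0) depth=28
  del 91.48.0.0/12 (clear depth 12)
  Q 91.50.0.123: descend 0101101100110010 ; hops seen [H2] ; pick H2
  Q 91.50.231.129: descend 0101101100110010111001111000 ; hops seen [H2,H0] ; pick H0
  + 91.50.231.0/24 (H1) depth=24
  del 91.50.231.128/28 (clear depth 28)
  Q 91.50.231.2: descend 010110110011001011100111 ; hops seen [H2,H1] ; pick H1
  Q 91.50.231.13: descend 010110110011001011100111 ; hops seen [H2,H1] ; pick H1
  Q 91.50.231.0: descend 010110110011001011100111 ; hops seen [H2,H1] ; pick H1
  + 6.47.64.0/20 (H0) depth=20
  + 6.47.64.0/21 (H2) depth=21
  Q 91.50.39.54: descend 0101101100110010 ; hops seen [H2] ; pick H2
  del 6.47.64.0/20 (clear depth 20)
  Q 91.50.231.1: descend 010110110011001011100111 ; hops seen [H2,H1] ; pick H1
  + 91.50.231.128/28 (H1) depth=28
  + 91.50.231.134/32 (H1) depth=32
  + 91.50.224.0/20 (H2) depth=20
  + 91.0.0.0/8 (H0) depth=8

== LOOKUPS ==
["H2","H2","H2","H0","H1","H1","H1","H2","H1"]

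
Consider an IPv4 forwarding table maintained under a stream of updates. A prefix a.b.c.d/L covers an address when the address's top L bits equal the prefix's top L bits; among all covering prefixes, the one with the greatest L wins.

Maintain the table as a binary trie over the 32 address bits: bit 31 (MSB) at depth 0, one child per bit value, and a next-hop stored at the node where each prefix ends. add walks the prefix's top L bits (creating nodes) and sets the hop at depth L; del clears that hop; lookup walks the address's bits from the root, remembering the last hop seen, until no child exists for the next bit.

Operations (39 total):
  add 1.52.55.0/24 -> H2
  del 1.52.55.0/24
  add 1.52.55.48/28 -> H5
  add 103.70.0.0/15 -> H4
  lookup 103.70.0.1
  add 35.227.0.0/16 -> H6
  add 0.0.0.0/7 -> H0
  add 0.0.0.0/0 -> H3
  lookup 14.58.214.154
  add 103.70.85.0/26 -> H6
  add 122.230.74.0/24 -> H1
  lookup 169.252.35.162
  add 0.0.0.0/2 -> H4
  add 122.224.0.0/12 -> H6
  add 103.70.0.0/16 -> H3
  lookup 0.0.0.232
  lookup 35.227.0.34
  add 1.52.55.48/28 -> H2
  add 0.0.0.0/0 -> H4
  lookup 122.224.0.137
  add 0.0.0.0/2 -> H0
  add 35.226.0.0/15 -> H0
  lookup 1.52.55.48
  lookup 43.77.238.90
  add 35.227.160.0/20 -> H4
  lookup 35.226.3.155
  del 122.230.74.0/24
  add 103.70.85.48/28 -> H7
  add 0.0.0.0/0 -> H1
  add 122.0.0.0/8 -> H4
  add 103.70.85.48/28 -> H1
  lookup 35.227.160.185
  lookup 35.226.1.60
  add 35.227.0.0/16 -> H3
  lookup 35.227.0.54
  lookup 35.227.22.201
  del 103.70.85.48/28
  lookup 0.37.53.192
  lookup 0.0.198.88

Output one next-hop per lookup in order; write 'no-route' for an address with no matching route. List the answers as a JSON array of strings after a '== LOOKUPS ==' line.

Process each operation:
  + 1.52.55.0/24 (H2) depth=24
  - 1.52.55.0/24 clear@24
  + 1.52.55.48/28 (H5) depth=28
  + 103.70.0.0/15 (H4) depth=15
  ? 103.70.0.1  path d0:-→d1:-→d2:-→d3:-→d4:-→d5:-→d6:-→d7:-→d8:-→d9:-→d10:-→d11:-→d12:-→d13:-→d14:-→d15:H4  best=H4
  + 35.227.0.0/16 (H6) depth=16
  + 0.0.0.0/7 (H0) depth=7
  + 0.0.0.0/0 (H3) depth=0
  ? 14.58.214.154  path d0:H3→d1:-→d2:-→d3:-→d4:-  best=H3
  + 103.70.85.0/26 (H6) depth=26
  + 122.230.74.0/24 (H1) depth=24
  ? 169.252.35.162  path d0:H3  best=H3
  + 0.0.0.0/2 (H4) depth=2
  + 122.224.0.0/12 (H6) depth=12
  + 103.70.0.0/16 (H3) depth=16
  ? 0.0.0.232  path d0:H3→d1:-→d2:H4→d3:-→d4:-→d5:-→d6:-→d7:H0  best=H0
  ? 35.227.0.34  path d0:H3→d1:-→d2:H4→d3:-→d4:-→d5:-→d6:-→d7:-→d8:-→d9:-→d10:-→d11:-→d12:-→d13:-→d14:-→d15:-→d16:H6  best=H6
  + 1.52.55.48/28 (H2) depth=28
  + 0.0.0.0/0 (H4) depth=0
  ? 122.224.0.137  path d0:H4→d1:-→d2:-→d3:-→d4:-→d5:-→d6:-→d7:-→d8:-→d9:-→d10:-→d11:-→d12:H6→d13:-  best=H6
  + 0.0.0.0/2 (H0) depth=2
  + 35.226.0.0/15 (H0) depth=15
  ? 1.52.55.48  path d0:H4→d1:-→d2:H0→d3:-→d4:-→d5:-→d6:-→d7:H0→d8:-→d9:-→d10:-→d11:-→d12:-→d13:-→d14:-→d15:-→d16:-→d17:-→d18:-→d19:-→d20:-→d21:-→d22:-→d23:-→d24:-→d25:-→d26:-→d27:-→d28:H2  best=H2
  ? 43.77.238.90  path d0:H4→d1:-→d2:H0→d3:-→d4:-  best=H0
  + 35.227.160.0/20 (H4) depth=20
  ? 35.226.3.155  path d0:H4→d1:-→d2:H0→d3:-→d4:-→d5:-→d6:-→d7:-→d8:-→d9:-→d10:-→d11:-→d12:-→d13:-→d14:-→d15:H0  best=H0
  - 122.230.74.0/24 clear@24
  + 103.70.85.48/28 (H7) depth=28
  + 0.0.0.0/0 (H1) depth=0
  + 122.0.0.0/8 (H4) depth=8
  + 103.70.85.48/28 (H1) depth=28
  ? 35.227.160.185  path d0:H1→d1:-→d2:H0→d3:-→d4:-→d5:-→d6:-→d7:-→d8:-→d9:-→d10:-→d11:-→d12:-→d13:-→d14:-→d15:H0→d16:H6→d17:-→d18:-→d19:-→d20:H4  best=H4
  ? 35.226.1.60  path d0:H1→d1:-→d2:H0→d3:-→d4:-→d5:-→d6:-→d7:-→d8:-→d9:-→d10:-→d11:-→d12:-→d13:-→d14:-→d15:H0  best=H0
  + 35.227.0.0/16 (H3) depth=16
  ? 35.227.0.54  path d0:H1→d1:-→d2:H0→d3:-→d4:-→d5:-→d6:-→d7:-→d8:-→d9:-→d10:-→d11:-→d12:-→d13:-→d14:-→d15:H0→d16:H3  best=H3
  ? 35.227.22.201  path d0:H1→d1:-→d2:H0→d3:-→d4:-→d5:-→d6:-→d7:-→d8:-→d9:-→d10:-→d11:-→d12:-→d13:-→d14:-→d15:H0→d16:H3  best=H3
  - 103.70.85.48/28 clear@28
  ? 0.37.53.192  path d0:H1→d1:-→d2:H0→d3:-→d4:-→d5:-→d6:-→d7:H0  best=H0
  ? 0.0.198.88  path d0:H1→d1:-→d2:H0→d3:-→d4:-→d5:-→d6:-→d7:H0  best=H0

== LOOKUPS ==
["H4","H3","H3","H0","H6","H6","H2","H0","H0","H4","H0","H3","H3","H0","H0"]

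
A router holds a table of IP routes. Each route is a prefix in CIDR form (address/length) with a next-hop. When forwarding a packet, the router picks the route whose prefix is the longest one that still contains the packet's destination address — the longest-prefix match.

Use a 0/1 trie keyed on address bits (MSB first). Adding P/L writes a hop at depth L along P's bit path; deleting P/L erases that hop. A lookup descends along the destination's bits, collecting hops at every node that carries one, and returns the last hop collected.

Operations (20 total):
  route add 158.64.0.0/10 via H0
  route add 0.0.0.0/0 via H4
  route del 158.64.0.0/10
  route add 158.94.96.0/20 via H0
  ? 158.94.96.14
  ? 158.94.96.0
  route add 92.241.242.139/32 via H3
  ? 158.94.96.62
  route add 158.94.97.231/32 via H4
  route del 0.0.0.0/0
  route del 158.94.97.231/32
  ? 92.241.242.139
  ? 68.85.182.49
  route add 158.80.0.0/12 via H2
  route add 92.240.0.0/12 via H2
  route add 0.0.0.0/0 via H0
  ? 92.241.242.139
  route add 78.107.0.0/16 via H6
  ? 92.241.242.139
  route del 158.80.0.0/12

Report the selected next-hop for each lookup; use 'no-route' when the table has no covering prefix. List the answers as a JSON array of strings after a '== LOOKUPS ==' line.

Trace:
  + 158.64.0.0/10 (H0) depth=10
  + 0.0.0.0/0 (H4) depth=0
  del 158.64.0.0/10 (clear depth 10)
  + 158.94.96.0/20 (H0) depth=20
  ? 158.94.96.14  path d0:H4→d1:-→d2:-→d3:-→d4:-→d5:-→d6:-→d7:-→d8:-→d9:-→d10:-→d11:-→d12:-→d13:-→d14:-→d15:-→d16:-→d17:-→d18:-→d19:-→d20:H0  best=H0
  ? 158.94.96.0  path d0:H4→d1:-→d2:-→d3:-→d4:-→d5:-→d6:-→d7:-→d8:-→d9:-→d10:-→d11:-→d12:-→d13:-→d14:-→d15:-→d16:-→d17:-→d18:-→d19:-→d20:H0  best=H0
  + 92.241.242.139/32 (H3) depth=32
  ? 158.94.96.62  path d0:H4→d1:-→d2:-→d3:-→d4:-→d5:-→d6:-→d7:-→d8:-→d9:-→d10:-→d11:-→d12:-→d13:-→d14:-→d15:-→d16:-→d17:-→d18:-→d19:-→d20:H0  best=H0
  + 158.94.97.231/32 (H4) depth=32
  del 0.0.0.0/0 (clear depth 0)
  del 158.94.97.231/32 (clear depth 32)
  ? 92.241.242.139  path d0:-→d1:-→d2:-→d3:-→d4:-→d5:-→d6:-→d7:-→d8:-→d9:-→d10:-→d11:-→d12:-→d13:-→d14:-→d15:-→d16:-→d17:-→d18:-→d19:-→d20:-→d21:-→d22:-→d23:-→d24:-→d25:-→d26:-→d27:-→d28:-→d29:-→d30:-→d31:-→d32:H3  best=H3
  ? 68.85.182.49  path d0:-→d1:-→d2:-→d3:-  best=no-route
  + 158.80.0.0/12 (H2) depth=12
  + 92.240.0.0/12 (H2) depth=12
  + 0.0.0.0/0 (H0) depth=0
  ? 92.241.242.139  path d0:H0→d1:-→d2:-→d3:-→d4:-→d5:-→d6:-→d7:-→d8:-→d9:-→d10:-→d11:-→d12:H2→d13:-→d14:-→d15:-→d16:-→d17:-→d18:-→d19:-→d20:-→d21:-→d22:-→d23:-→d24:-→d25:-→d26:-→d27:-→d28:-→d29:-→d30:-→d31:-→d32:H3  best=H3
  + 78.107.0.0/16 (H6) depth=16
  ? 92.241.242.139  path d0:H0→d1:-→d2:-→d3:-→d4:-→d5:-→d6:-→d7:-→d8:-→d9:-→d10:-→d11:-→d12:H2→d13:-→d14:-→d15:-→d16:-→d17:-→d18:-→d19:-→d20:-→d21:-→d22:-→d23:-→d24:-→d25:-→d26:-→d27:-→d28:-→d29:-→d30:-→d31:-→d32:H3  best=H3
  del 158.80.0.0/12 (clear depth 12)

== LOOKUPS ==
["H0","H0","H0","H3","no-route","H3","H3"]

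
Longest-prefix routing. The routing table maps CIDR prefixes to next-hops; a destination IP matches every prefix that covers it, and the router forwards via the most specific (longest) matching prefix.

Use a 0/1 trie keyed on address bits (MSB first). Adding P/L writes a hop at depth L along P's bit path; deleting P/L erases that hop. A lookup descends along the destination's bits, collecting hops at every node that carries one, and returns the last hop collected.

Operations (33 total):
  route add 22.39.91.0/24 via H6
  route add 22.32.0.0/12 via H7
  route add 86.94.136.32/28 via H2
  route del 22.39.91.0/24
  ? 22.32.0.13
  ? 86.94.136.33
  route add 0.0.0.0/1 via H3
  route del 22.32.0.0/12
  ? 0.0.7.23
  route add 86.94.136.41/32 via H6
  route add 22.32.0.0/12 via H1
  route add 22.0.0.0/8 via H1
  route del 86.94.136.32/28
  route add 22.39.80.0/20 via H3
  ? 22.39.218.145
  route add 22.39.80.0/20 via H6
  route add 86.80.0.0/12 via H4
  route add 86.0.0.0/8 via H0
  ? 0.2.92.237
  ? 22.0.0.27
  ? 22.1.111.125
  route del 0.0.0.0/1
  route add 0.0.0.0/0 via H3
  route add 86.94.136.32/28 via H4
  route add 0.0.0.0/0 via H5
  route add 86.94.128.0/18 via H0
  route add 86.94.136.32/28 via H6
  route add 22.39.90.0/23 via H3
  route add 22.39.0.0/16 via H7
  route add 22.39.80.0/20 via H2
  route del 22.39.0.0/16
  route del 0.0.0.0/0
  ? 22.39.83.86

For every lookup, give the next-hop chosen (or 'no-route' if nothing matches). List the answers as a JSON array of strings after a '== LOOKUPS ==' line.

Trace:
  + 22.39.91.0/24 (H6) depth=24
  + 22.32.0.0/12 (H7) depth=12
  + 86.94.136.32/28 (H2) depth=28
  del 22.39.91.0/24 (clear depth 24)
  ? 22.32.0.13  path d0:-→d1:-→d2:-→d3:-→d4:-→d5:-→d6:-→d7:-→d8:-→d9:-→d10:-→d11:-→d12:H7→d13:-  best=H7
  ? 86.94.136.33  path d0:-→d1:-→d2:-→d3:-→d4:-→d5:-→d6:-→d7:-→d8:-→d9:-→d10:-→d11:-→d12:-→d13:-→d14:-→d15:-→d16:-→d17:-→d18:-→d19:-→d20:-→d21:-→d22:-→d23:-→d24:-→d25:-→d26:-→d27:-→d28:H2  best=H2
  + 0.0.0.0/1 (H3) depth=1
  del 22.32.0.0/12 (clear depth 12)
  ? 0.0.7.23  path d0:-→d1:H3→d2:-→d3:-  best=H3
  + 86.94.136.41/32 (H6) depth=32
  + 22.32.0.0/12 (H1) depth=12
  + 22.0.0.0/8 (H1) depth=8
  del 86.94.136.32/28 (clear depth 28)
  + 22.39.80.0/20 (H3) depth=20
  ? 22.39.218.145  path d0:-→d1:H3→d2:-→d3:-→d4:-→d5:-→d6:-→d7:-→d8:H1→d9:-→d10:-→d11:-→d12:H1→d13:-→d14:-→d15:-→d16:-  best=H1
  + 22.39.80.0/20 (H6) depth=20
  + 86.80.0.0/12 (H4) depth=12
  + 86.0.0.0/8 (H0) depth=8
  ? 0.2.92.237  path d0:-→d1:H3→d2:-→d3:-  best=H3
  ? 22.0.0.27  path d0:-→d1:H3→d2:-→d3:-→d4:-→d5:-→d6:-→d7:-→d8:H1→d9:-→d10:-  best=H1
  ? 22.1.111.125  path d0:-→d1:H3→d2:-→d3:-→d4:-→d5:-→d6:-→d7:-→d8:H1→d9:-→d10:-  best=H1
  del 0.0.0.0/1 (clear depth 1)
  + 0.0.0.0/0 (H3) depth=0
  + 86.94.136.32/28 (H4) depth=28
  + 0.0.0.0/0 (H5) depth=0
  + 86.94.128.0/18 (H0) depth=18
  + 86.94.136.32/28 (H6) depth=28
  + 22.39.90.0/23 (H3) depth=23
  + 22.39.0.0/16 (H7) depth=16
  + 22.39.80.0/20 (H2) depth=20
  del 22.39.0.0/16 (clear depth 16)
  del 0.0.0.0/0 (clear depth 0)
  ? 22.39.83.86  path d0:-→d1:-→d2:-→d3:-→d4:-→d5:-→d6:-→d7:-→d8:H1→d9:-→d10:-→d11:-→d12:H1→d13:-→d14:-→d15:-→d16:-→d17:-→d18:-→d19:-→d20:H2  best=H2

== LOOKUPS ==
["H7","H2","H3","H1","H3","H1","H1","H2"]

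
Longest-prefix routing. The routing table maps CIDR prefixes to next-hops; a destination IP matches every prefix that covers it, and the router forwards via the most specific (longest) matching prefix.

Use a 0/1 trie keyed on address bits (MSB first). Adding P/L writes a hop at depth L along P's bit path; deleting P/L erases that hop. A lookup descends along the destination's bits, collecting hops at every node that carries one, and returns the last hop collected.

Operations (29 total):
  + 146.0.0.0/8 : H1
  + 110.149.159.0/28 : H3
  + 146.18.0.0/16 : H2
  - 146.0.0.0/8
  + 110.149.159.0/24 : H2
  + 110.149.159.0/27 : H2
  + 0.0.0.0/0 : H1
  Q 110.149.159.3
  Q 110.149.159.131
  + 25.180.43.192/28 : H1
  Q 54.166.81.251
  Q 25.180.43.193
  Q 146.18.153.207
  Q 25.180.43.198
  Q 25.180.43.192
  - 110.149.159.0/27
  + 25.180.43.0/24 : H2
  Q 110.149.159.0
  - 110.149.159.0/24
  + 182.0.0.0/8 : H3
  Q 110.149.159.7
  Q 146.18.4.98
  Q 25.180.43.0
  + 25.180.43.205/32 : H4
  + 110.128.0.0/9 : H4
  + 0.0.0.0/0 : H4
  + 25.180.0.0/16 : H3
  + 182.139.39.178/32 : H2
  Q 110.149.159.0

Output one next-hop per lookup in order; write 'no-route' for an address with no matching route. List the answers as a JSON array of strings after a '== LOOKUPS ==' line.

Apply in order:
  add 146.0.0.0/8 -> H1 at depth 8
  add 110.149.159.0/28 -> H3 at depth 28
  add 146.18.0.0/16 -> H2 at depth 16
  del 146.0.0.0/8 (clear depth 8)
  add 110.149.159.0/24 -> H2 at depth 24
  add 110.149.159.0/27 -> H2 at depth 27
  add 0.0.0.0/0 -> H1 at depth 0
  lookup 110.149.159.3: bits 0110111010010101100111110000 walk d0:H1→d1:-→d2:-→d3:-→d4:-→d5:-→d6:-→d7:-→d8:-→d9:-→d10:-→d11:-→d12:-→d13:-→d14:-→d15:-→d16:-→d17:-→d18:-→d19:-→d20:-→d21:-→d22:-→d23:-→d24:H2→d25:-→d26:-→d27:H2→d28:H3 -> H3
  lookup 110.149.159.131: bits 011011101001010110011111 walk d0:H1→d1:-→d2:-→d3:-→d4:-→d5:-→d6:-→d7:-→d8:-→d9:-→d10:-→d11:-→d12:-→d13:-→d14:-→d15:-→d16:-→d17:-→d18:-→d19:-→d20:-→d21:-→d22:-→d23:-→d24:H2 -> H2
  add 25.180.43.192/28 -> H1 at depth 28
  lookup 54.166.81.251: bits 00 walk d0:H1→d1:-→d2:- -> H1
  lookup 25.180.43.193: bits 0001100110110100001010111100 walk d0:H1→d1:-→d2:-→d3:-→d4:-→d5:-→d6:-→d7:-→d8:-→d9:-→d10:-→d11:-→d12:-→d13:-→d14:-→d15:-→d16:-→d17:-→d18:-→d19:-→d20:-→d21:-→d22:-→d23:-→d24:-→d25:-→d26:-→d27:-→d28:H1 -> H1
  lookup 146.18.153.207: bits 1001001000010010 walk d0:H1→d1:-→d2:-→d3:-→d4:-→d5:-→d6:-→d7:-→d8:-→d9:-→d10:-→d11:-→d12:-→d13:-→d14:-→d15:-→d16:H2 -> H2
  lookup 25.180.43.198: bits 0001100110110100001010111100 walk d0:H1→d1:-→d2:-→d3:-→d4:-→d5:-→d6:-→d7:-→d8:-→d9:-→d10:-→d11:-→d12:-→d13:-→d14:-→d15:-→d16:-→d17:-→d18:-→d19:-→d20:-→d21:-→d22:-→d23:-→d24:-→d25:-→d26:-→d27:-→d28:H1 -> H1
  lookup 25.180.43.192: bits 0001100110110100001010111100 walk d0:H1→d1:-→d2:-→d3:-→d4:-→d5:-→d6:-→d7:-→d8:-→d9:-→d10:-→d11:-→d12:-→d13:-→d14:-→d15:-→d16:-→d17:-→d18:-→d19:-→d20:-→d21:-→d22:-→d23:-→d24:-→d25:-→d26:-→d27:-→d28:H1 -> H1
  del 110.149.159.0/27 (clear depth 27)
  add 25.180.43.0/24 -> H2 at depth 24
  lookup 110.149.159.0: bits 0110111010010101100111110000 walk d0:H1→d1:-→d2:-→d3:-→d4:-→d5:-→d6:-→d7:-→d8:-→d9:-→d10:-→d11:-→d12:-→d13:-→d14:-→d15:-→d16:-→d17:-→d18:-→d19:-→d20:-→d21:-→d22:-→d23:-→d24:H2→d25:-→d26:-→d27:-→d28:H3 -> H3
  del 110.149.159.0/24 (clear depth 24)
  add 182.0.0.0/8 -> H3 at depth 8
  lookup 110.149.159.7: bits 0110111010010101100111110000 walk d0:H1→d1:-→d2:-→d3:-→d4:-→d5:-→d6:-→d7:-→d8:-→d9:-→d10:-→d11:-→d12:-→d13:-→d14:-→d15:-→d16:-→d17:-→d18:-→d19:-→d20:-→d21:-→d22:-→d23:-→d24:-→d25:-→d26:-→d27:-→d28:H3 -> H3
  lookup 146.18.4.98: bits 1001001000010010 walk d0:H1→d1:-→d2:-→d3:-→d4:-→d5:-→d6:-→d7:-→d8:-→d9:-→d10:-→d11:-→d12:-→d13:-→d14:-→d15:-→d16:H2 -> H2
  lookup 25.180.43.0: bits 000110011011010000101011 walk d0:H1→d1:-→d2:-→d3:-→d4:-→d5:-→d6:-→d7:-→d8:-→d9:-→d10:-→d11:-→d12:-→d13:-→d14:-→d15:-→d16:-→d17:-→d18:-→d19:-→d20:-→d21:-→d22:-→d23:-→d24:H2 -> H2
  add 25.180.43.205/32 -> H4 at depth 32
  add 110.128.0.0/9 -> H4 at depth 9
  add 0.0.0.0/0 -> H4 at depth 0
  add 25.180.0.0/16 -> H3 at depth 16
  add 182.139.39.178/32 -> H2 at depth 32
  lookup 110.149.159.0: bits 0110111010010101100111110000 walk d0:H4→d1:-→d2:-→d3:-→d4:-→d5:-→d6:-→d7:-→d8:-→d9:H4→d10:-→d11:-→d12:-→d13:-→d14:-→d15:-→d16:-→d17:-→d18:-→d19:-→d20:-→d21:-→d22:-→d23:-→d24:-→d25:-→d26:-→d27:-→d28:H3 -> H3

== LOOKUPS ==
["H3","H2","H1","H1","H2","H1","H1","H3","H3","H2","H2","H3"]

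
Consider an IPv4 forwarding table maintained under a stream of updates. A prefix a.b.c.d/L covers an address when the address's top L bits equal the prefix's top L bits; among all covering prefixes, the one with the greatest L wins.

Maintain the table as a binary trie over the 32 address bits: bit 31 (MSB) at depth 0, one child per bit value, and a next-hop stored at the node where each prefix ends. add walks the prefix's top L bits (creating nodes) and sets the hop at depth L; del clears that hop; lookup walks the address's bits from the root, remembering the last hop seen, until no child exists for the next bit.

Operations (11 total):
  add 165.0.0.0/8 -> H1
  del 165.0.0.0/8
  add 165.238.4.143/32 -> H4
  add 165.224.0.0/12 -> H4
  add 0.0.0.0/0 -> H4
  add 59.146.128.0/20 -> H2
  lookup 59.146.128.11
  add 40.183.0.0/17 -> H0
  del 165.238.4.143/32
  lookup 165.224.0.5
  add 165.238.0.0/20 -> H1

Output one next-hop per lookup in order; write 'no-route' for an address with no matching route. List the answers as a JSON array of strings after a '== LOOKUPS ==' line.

Apply in order:
  add 165.0.0.0/8 -> H1 at depth 8
  del 165.0.0.0/8 (clear depth 8)
  add 165.238.4.143/32 -> H4 at depth 32
  add 165.224.0.0/12 -> H4 at depth 12
  add 0.0.0.0/0 -> H4 at depth 0
  add 59.146.128.0/20 -> H2 at depth 20
  ? 59.146.128.11  path d0:H4→d1:-→d2:-→d3:-→d4:-→d5:-→d6:-→d7:-→d8:-→d9:-→d10:-→d11:-→d12:-→d13:-→d14:-→d15:-→d16:-→d17:-→d18:-→d19:-→d20:H2  best=H2
  add 40.183.0.0/17 -> H0 at depth 17
  del 165.238.4.143/32 (clear depth 32)
  ? 165.224.0.5  path d0:H4→d1:-→d2:-→d3:-→d4:-→d5:-→d6:-→d7:-→d8:-→d9:-→d10:-→d11:-→d12:H4  best=H4
  add 165.238.0.0/20 -> H1 at depth 20

== LOOKUPS ==
["H2","H4"]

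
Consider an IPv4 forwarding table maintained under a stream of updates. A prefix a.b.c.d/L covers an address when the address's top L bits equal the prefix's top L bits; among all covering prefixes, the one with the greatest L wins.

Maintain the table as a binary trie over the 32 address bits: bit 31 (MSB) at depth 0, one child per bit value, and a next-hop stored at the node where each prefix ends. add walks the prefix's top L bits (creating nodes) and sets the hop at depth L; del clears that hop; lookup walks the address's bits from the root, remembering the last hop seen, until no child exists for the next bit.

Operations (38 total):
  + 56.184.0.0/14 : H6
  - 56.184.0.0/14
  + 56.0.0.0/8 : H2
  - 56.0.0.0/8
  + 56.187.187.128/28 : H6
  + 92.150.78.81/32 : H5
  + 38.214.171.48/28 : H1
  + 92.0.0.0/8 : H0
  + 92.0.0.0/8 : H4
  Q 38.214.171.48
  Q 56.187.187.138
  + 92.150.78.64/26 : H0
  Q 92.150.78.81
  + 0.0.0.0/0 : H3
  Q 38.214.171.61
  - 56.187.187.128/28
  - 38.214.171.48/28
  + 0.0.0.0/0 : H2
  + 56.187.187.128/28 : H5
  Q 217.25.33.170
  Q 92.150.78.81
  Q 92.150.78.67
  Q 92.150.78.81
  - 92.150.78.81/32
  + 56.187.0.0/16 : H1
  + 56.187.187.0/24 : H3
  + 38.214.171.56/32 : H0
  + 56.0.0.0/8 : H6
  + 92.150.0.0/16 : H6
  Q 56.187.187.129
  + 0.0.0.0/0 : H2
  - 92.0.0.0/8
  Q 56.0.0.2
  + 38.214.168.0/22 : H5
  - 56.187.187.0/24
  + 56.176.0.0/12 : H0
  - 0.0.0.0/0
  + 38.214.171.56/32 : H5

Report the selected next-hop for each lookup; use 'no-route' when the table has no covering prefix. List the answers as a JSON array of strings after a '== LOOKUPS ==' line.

Apply in order:
  + 56.184.0.0/14 (H6) depth=14
  del 56.184.0.0/14 (clear depth 14)
  + 56.0.0.0/8 (H2) depth=8
  del 56.0.0.0/8 (clear depth 8)
  + 56.187.187.128/28 (H6) depth=28
  + 92.150.78.81/32 (H5) depth=32
  + 38.214.171.48/28 (H1) depth=28
  + 92.0.0.0/8 (H0) depth=8
  + 92.0.0.0/8 (H4) depth=8
  lookup 38.214.171.48: bits 0010011011010110101010110011 walk d0:-→d1:-→d2:-→d3:-→d4:-→d5:-→d6:-→d7:-→d8:-→d9:-→d10:-→d11:-→d12:-→d13:-→d14:-→d15:-→d16:-→d17:-→d18:-→d19:-→d20:-→d21:-→d22:-→d23:-→d24:-→d25:-→d26:-→d27:-→d28:H1 -> H1
  lookup 56.187.187.138: bits 0011100010111011101110111000 walk d0:-→d1:-→d2:-→d3:-→d4:-→d5:-→d6:-→d7:-→d8:-→d9:-→d10:-→d11:-→d12:-→d13:-→d14:-→d15:-→d16:-→d17:-→d18:-→d19:-→d20:-→d21:-→d22:-→d23:-→d24:-→d25:-→d26:-→d27:-→d28:H6 -> H6
  + 92.150.78.64/26 (H0) depth=26
  lookup 92.150.78.81: bits 01011100100101100100111001010001 walk d0:-→d1:-→d2:-→d3:-→d4:-→d5:-→d6:-→d7:-→d8:H4→d9:-→d10:-→d11:-→d12:-→d13:-→d14:-→d15:-→d16:-→d17:-→d18:-→d19:-→d20:-→d21:-→d22:-→d23:-→d24:-→d25:-→d26:H0→d27:-→d28:-→d29:-→d30:-→d31:-→d32:H5 -> H5
  + 0.0.0.0/0 (H3) depth=0
  lookup 38.214.171.61: bits 0010011011010110101010110011 walk d0:H3→d1:-→d2:-→d3:-→d4:-→d5:-→d6:-→d7:-→d8:-→d9:-→d10:-→d11:-→d12:-→d13:-→d14:-→d15:-→d16:-→d17:-→d18:-→d19:-→d20:-→d21:-→d22:-→d23:-→d24:-→d25:-→d26:-→d27:-→d28:H1 -> H1
  del 56.187.187.128/28 (clear depth 28)
  del 38.214.171.48/28 (clear depth 28)
  + 0.0.0.0/0 (H2) depth=0
  + 56.187.187.128/28 (H5) depth=28
  lookup 217.25.33.170: bits ε walk d0:H2 -> H2
  lookup 92.150.78.81: bits 01011100100101100100111001010001 walk d0:H2→d1:-→d2:-→d3:-→d4:-→d5:-→d6:-→d7:-→d8:H4→d9:-→d10:-→d11:-→d12:-→d13:-→d14:-→d15:-→d16:-→d17:-→d18:-→d19:-→d20:-→d21:-→d22:-→d23:-→d24:-→d25:-→d26:H0→d27:-→d28:-→d29:-→d30:-→d31:-→d32:H5 -> H5
  lookup 92.150.78.67: bits 010111001001011001001110010 walk d0:H2→d1:-→d2:-→d3:-→d4:-→d5:-→d6:-→d7:-→d8:H4→d9:-→d10:-→d11:-→d12:-→d13:-→d14:-→d15:-→d16:-→d17:-→d18:-→d19:-→d20:-→d21:-→d22:-→d23:-→d24:-→d25:-→d26:H0→d27:- -> H0
  lookup 92.150.78.81: bits 01011100100101100100111001010001 walk d0:H2→d1:-→d2:-→d3:-→d4:-→d5:-→d6:-→d7:-→d8:H4→d9:-→d10:-→d11:-→d12:-→d13:-→d14:-→d15:-→d16:-→d17:-→d18:-→d19:-→d20:-→d21:-→d22:-→d23:-→d24:-→d25:-→d26:H0→d27:-→d28:-→d29:-→d30:-→d31:-→d32:H5 -> H5
  del 92.150.78.81/32 (clear depth 32)
  + 56.187.0.0/16 (H1) depth=16
  + 56.187.187.0/24 (H3) depth=24
  + 38.214.171.56/32 (H0) depth=32
  + 56.0.0.0/8 (H6) depth=8
  + 92.150.0.0/16 (H6) depth=16
  lookup 56.187.187.129: bits 0011100010111011101110111000 walk d0:H2→d1:-→d2:-→d3:-→d4:-→d5:-→d6:-→d7:-→d8:H6→d9:-→d10:-→d11:-→d12:-→d13:-→d14:-→d15:-→d16:H1→d17:-→d18:-→d19:-→d20:-→d21:-→d22:-→d23:-→d24:H3→d25:-→d26:-→d27:-→d28:H5 -> H5
  + 0.0.0.0/0 (H2) depth=0
  del 92.0.0.0/8 (clear depth 8)
  lookup 56.0.0.2: bits 00111000 walk d0:H2→d1:-→d2:-→d3:-→d4:-→d5:-→d6:-→d7:-→d8:H6 -> H6
  + 38.214.168.0/22 (H5) depth=22
  del 56.187.187.0/24 (clear depth 24)
  + 56.176.0.0/12 (H0) depth=12
  del 0.0.0.0/0 (clear depth 0)
  + 38.214.171.56/32 (H5) depth=32

== LOOKUPS ==
["H1","H6","H5","H1","H2","H5","H0","H5","H5","H6"]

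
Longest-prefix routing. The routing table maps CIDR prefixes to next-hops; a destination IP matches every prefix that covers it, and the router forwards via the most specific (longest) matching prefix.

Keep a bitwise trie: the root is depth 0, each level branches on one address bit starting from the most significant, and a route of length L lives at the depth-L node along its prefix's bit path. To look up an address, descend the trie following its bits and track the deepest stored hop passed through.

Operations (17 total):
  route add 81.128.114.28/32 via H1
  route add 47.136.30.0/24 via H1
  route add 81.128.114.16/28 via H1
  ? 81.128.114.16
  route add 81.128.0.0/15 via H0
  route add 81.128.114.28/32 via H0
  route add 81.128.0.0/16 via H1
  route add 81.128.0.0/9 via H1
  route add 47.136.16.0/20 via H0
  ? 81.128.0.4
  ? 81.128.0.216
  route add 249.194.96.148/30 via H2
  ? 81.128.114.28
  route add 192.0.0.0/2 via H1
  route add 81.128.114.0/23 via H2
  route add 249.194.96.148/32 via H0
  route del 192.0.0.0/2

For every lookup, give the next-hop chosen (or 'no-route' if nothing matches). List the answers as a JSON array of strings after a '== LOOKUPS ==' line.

Process each operation:
  add 81.128.114.28/32 -> H1 at depth 32
  add 47.136.30.0/24 -> H1 at depth 24
  add 81.128.114.16/28 -> H1 at depth 28
  Q 81.128.114.16: descend 0101000110000000011100100001 ; hops seen [H1] ; pick H1
  add 81.128.0.0/15 -> H0 at depth 15
  add 81.128.114.28/32 -> H0 at depth 32
  add 81.128.0.0/16 -> H1 at depth 16
  add 81.128.0.0/9 -> H1 at depth 9
  add 47.136.16.0/20 -> H0 at depth 20
  Q 81.128.0.4: descend 01010001100000000 ; hops seen [H1,H0,H1] ; pick H1
  Q 81.128.0.216: descend 01010001100000000 ; hops seen [H1,H0,H1] ; pick H1
  add 249.194.96.148/30 -> H2 at depth 30
  Q 81.128.114.28: descend 01010001100000000111001000011100 ; hops seen [H1,H0,H1,H1,H0] ; pick H0
  add 192.0.0.0/2 -> H1 at depth 2
  add 81.128.114.0/23 -> H2 at depth 23
  add 249.194.96.148/32 -> H0 at depth 32
  del 192.0.0.0/2 (clear depth 2)

== LOOKUPS ==
["H1","H1","H1","H0"]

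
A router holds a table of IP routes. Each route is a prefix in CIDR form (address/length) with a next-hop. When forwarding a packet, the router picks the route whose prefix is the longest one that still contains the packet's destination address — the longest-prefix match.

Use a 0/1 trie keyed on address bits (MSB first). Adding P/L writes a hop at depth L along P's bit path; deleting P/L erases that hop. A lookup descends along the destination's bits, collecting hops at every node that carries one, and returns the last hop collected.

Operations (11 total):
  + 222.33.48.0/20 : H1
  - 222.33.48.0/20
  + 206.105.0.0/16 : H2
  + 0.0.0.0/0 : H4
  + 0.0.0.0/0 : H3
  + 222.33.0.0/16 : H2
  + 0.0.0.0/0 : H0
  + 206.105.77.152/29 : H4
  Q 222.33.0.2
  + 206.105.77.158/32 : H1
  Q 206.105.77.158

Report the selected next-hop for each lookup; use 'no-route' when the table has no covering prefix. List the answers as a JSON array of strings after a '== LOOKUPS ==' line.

Process each operation:
  + 222.33.48.0/20 (H1) depth=20
  del 222.33.48.0/20 (clear depth 20)
  + 206.105.0.0/16 (H2) depth=16
  + 0.0.0.0/0 (H4) depth=0
  + 0.0.0.0/0 (H3) depth=0
  + 222.33.0.0/16 (H2) depth=16
  + 0.0.0.0/0 (H0) depth=0
  + 206.105.77.152/29 (H4) depth=29
  ? 222.33.0.2  path d0:H0→d1:-→d2:-→d3:-→d4:-→d5:-→d6:-→d7:-→d8:-→d9:-→d10:-→d11:-→d12:-→d13:-→d14:-→d15:-→d16:H2→d17:-→d18:-  best=H2
  + 206.105.77.158/32 (H1) depth=32
  ? 206.105.77.158  path d0:H0→d1:-→d2:-→d3:-→d4:-→d5:-→d6:-→d7:-→d8:-→d9:-→d10:-→d11:-→d12:-→d13:-→d14:-→d15:-→d16:H2→d17:-→d18:-→d19:-→d20:-→d21:-→d22:-→d23:-→d24:-→d25:-→d26:-→d27:-→d28:-→d29:H4→d30:-→d31:-→d32:H1  best=H1

== LOOKUPS ==
["H2","H1"]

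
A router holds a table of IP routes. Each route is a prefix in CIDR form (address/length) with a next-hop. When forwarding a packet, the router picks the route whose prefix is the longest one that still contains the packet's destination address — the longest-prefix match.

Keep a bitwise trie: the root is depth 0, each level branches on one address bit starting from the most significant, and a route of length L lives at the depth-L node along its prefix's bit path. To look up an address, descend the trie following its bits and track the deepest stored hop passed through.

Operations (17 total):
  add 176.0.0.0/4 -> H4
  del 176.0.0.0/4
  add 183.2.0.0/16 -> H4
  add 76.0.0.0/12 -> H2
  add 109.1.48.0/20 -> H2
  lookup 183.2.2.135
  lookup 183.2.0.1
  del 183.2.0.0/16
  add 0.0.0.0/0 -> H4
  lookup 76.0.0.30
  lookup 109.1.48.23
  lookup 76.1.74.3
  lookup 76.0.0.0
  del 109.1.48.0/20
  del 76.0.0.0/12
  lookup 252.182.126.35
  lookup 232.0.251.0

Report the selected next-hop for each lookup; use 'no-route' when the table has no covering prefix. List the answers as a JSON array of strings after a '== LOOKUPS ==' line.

Trace:
  add 176.0.0.0/4 -> H4 at depth 4
  - 176.0.0.0/4 clear@4
  add 183.2.0.0/16 -> H4 at depth 16
  add 76.0.0.0/12 -> H2 at depth 12
  add 109.1.48.0/20 -> H2 at depth 20
  lookup 183.2.2.135: bits 1011011100000010 walk d0:-→d1:-→d2:-→d3:-→d4:-→d5:-→d6:-→d7:-→d8:-→d9:-→d10:-→d11:-→d12:-→d13:-→d14:-→d15:-→d16:H4 -> H4
  lookup 183.2.0.1: bits 1011011100000010 walk d0:-→d1:-→d2:-→d3:-→d4:-→d5:-→d6:-→d7:-→d8:-→d9:-→d10:-→d11:-→d12:-→d13:-→d14:-→d15:-→d16:H4 -> H4
  - 183.2.0.0/16 clear@16
  add 0.0.0.0/0 -> H4 at depth 0
  lookup 76.0.0.30: bits 010011000000 walk d0:H4→d1:-→d2:-→d3:-→d4:-→d5:-→d6:-→d7:-→d8:-→d9:-→d10:-→d11:-→d12:H2 -> H2
  lookup 109.1.48.23: bits 01101101000000010011 walk d0:H4→d1:-→d2:-→d3:-→d4:-→d5:-→d6:-→d7:-→d8:-→d9:-→d10:-→d11:-→d12:-→d13:-→d14:-→d15:-→d16:-→d17:-→d18:-→d19:-→d20:H2 -> H2
  lookup 76.1.74.3: bits 010011000000 walk d0:H4→d1:-→d2:-→d3:-→d4:-→d5:-→d6:-→d7:-→d8:-→d9:-→d10:-→d11:-→d12:H2 -> H2
  lookup 76.0.0.0: bits 010011000000 walk d0:H4→d1:-→d2:-→d3:-→d4:-→d5:-→d6:-→d7:-→d8:-→d9:-→d10:-→d11:-→d12:H2 -> H2
  - 109.1.48.0/20 clear@20
  - 76.0.0.0/12 clear@12
  lookup 252.182.126.35: bits 1 walk d0:H4→d1:- -> H4
  lookup 232.0.251.0: bits 1 walk d0:H4→d1:- -> H4

== LOOKUPS ==
["H4","H4","H2","H2","H2","H2","H4","H4"]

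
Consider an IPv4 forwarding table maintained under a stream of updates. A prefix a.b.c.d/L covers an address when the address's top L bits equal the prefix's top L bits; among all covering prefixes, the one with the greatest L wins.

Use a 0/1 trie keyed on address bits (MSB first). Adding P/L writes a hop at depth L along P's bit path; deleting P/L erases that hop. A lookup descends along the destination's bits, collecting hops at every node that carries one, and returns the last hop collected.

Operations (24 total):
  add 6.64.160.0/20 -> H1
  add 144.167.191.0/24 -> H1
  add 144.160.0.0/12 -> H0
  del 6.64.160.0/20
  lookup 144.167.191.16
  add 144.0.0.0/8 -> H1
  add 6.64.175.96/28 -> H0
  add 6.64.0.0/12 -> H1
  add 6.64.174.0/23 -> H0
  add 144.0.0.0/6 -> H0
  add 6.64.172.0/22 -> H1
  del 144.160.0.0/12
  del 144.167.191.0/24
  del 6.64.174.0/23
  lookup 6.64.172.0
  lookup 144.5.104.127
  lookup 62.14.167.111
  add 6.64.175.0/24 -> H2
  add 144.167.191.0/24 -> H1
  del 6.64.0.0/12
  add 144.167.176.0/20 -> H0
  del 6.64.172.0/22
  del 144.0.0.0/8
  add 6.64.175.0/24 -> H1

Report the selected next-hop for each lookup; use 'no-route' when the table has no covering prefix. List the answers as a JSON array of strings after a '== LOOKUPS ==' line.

Apply in order:
  add 6.64.160.0/20 -> H1 at depth 20
  add 144.167.191.0/24 -> H1 at depth 24
  add 144.160.0.0/12 -> H0 at depth 12
  del 6.64.160.0/20 (clear depth 20)
  lookup 144.167.191.16: bits 100100001010011110111111 walk d0:-→d1:-→d2:-→d3:-→d4:-→d5:-→d6:-→d7:-→d8:-→d9:-→d10:-→d11:-→d12:H0→d13:-→d14:-→d15:-→d16:-→d17:-→d18:-→d19:-→d20:-→d21:-→d22:-→d23:-→d24:H1 -> H1
  add 144.0.0.0/8 -> H1 at depth 8
  add 6.64.175.96/28 -> H0 at depth 28
  add 6.64.0.0/12 -> H1 at depth 12
  add 6.64.174.0/23 -> H0 at depth 23
  add 144.0.0.0/6 -> H0 at depth 6
  add 6.64.172.0/22 -> H1 at depth 22
  del 144.160.0.0/12 (clear depth 12)
  del 144.167.191.0/24 (clear depth 24)
  del 6.64.174.0/23 (clear depth 23)
  lookup 6.64.172.0: bits 0000011001000000101011 walk d0:-→d1:-→d2:-→d3:-→d4:-→d5:-→d6:-→d7:-→d8:-→d9:-→d10:-→d11:-→d12:H1→d13:-→d14:-→d15:-→d16:-→d17:-→d18:-→d19:-→d20:-→d21:-→d22:H1 -> H1
  lookup 144.5.104.127: bits 10010000 walk d0:-→d1:-→d2:-→d3:-→d4:-→d5:-→d6:H0→d7:-→d8:H1 -> H1
  lookup 62.14.167.111: bits 00 walk d0:-→d1:-→d2:- -> no-route
  add 6.64.175.0/24 -> H2 at depth 24
  add 144.167.191.0/24 -> H1 at depth 24
  del 6.64.0.0/12 (clear depth 12)
  add 144.167.176.0/20 -> H0 at depth 20
  del 6.64.172.0/22 (clear depth 22)
  del 144.0.0.0/8 (clear depth 8)
  add 6.64.175.0/24 -> H1 at depth 24

== LOOKUPS ==
["H1","H1","H1","no-route"]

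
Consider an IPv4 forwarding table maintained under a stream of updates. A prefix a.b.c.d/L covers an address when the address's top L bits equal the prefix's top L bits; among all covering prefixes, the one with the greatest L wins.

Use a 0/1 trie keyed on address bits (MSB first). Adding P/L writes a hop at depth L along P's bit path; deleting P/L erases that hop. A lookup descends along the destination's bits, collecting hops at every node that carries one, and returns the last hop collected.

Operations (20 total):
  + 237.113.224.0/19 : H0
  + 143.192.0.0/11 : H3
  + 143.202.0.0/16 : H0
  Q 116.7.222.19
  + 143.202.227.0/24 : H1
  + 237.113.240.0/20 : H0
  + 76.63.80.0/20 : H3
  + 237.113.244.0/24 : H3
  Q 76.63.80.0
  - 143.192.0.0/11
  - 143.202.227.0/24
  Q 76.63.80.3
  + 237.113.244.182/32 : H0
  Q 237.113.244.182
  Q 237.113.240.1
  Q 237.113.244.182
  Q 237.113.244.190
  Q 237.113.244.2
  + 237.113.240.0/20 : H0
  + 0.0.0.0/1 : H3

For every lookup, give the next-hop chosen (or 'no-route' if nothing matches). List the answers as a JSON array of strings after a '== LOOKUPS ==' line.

Apply in order:
  add 237.113.224.0/19 -> H0 at depth 19
  add 143.192.0.0/11 -> H3 at depth 11
  add 143.202.0.0/16 -> H0 at depth 16
  ? 116.7.222.19  path d0:-  best=no-route
  add 143.202.227.0/24 -> H1 at depth 24
  add 237.113.240.0/20 -> H0 at depth 20
  add 76.63.80.0/20 -> H3 at depth 20
  add 237.113.244.0/24 -> H3 at depth 24
  ? 76.63.80.0  path d0:-→d1:-→d2:-→d3:-→d4:-→d5:-→d6:-→d7:-→d8:-→d9:-→d10:-→d11:-→d12:-→d13:-→d14:-→d15:-→d16:-→d17:-→d18:-→d19:-→d20:H3  best=H3
  - 143.192.0.0/11 clear@11
  - 143.202.227.0/24 clear@24
  ? 76.63.80.3  path d0:-→d1:-→d2:-→d3:-→d4:-→d5:-→d6:-→d7:-→d8:-→d9:-→d10:-→d11:-→d12:-→d13:-→d14:-→d15:-→d16:-→d17:-→d18:-→d19:-→d20:H3  best=H3
  add 237.113.244.182/32 -> H0 at depth 32
  ? 237.113.244.182  path d0:-→d1:-→d2:-→d3:-→d4:-→d5:-→d6:-→d7:-→d8:-→d9:-→d10:-→d11:-→d12:-→d13:-→d14:-→d15:-→d16:-→d17:-→d18:-→d19:H0→d20:H0→d21:-→d22:-→d23:-→d24:H3→d25:-→d26:-→d27:-→d28:-→d29:-→d30:-→d31:-→d32:H0  best=H0
  ? 237.113.240.1  path d0:-→d1:-→d2:-→d3:-→d4:-→d5:-→d6:-→d7:-→d8:-→d9:-→d10:-→d11:-→d12:-→d13:-→d14:-→d15:-→d16:-→d17:-→d18:-→d19:H0→d20:H0→d21:-  best=H0
  ? 237.113.244.182  path d0:-→d1:-→d2:-→d3:-→d4:-→d5:-→d6:-→d7:-→d8:-→d9:-→d10:-→d11:-→d12:-→d13:-→d14:-→d15:-→d16:-→d17:-→d18:-→d19:H0→d20:H0→d21:-→d22:-→d23:-→d24:H3→d25:-→d26:-→d27:-→d28:-→d29:-→d30:-→d31:-→d32:H0  best=H0
  ? 237.113.244.190  path d0:-→d1:-→d2:-→d3:-→d4:-→d5:-→d6:-→d7:-→d8:-→d9:-→d10:-→d11:-→d12:-→d13:-→d14:-→d15:-→d16:-→d17:-→d18:-→d19:H0→d20:H0→d21:-→d22:-→d23:-→d24:H3→d25:-→d26:-→d27:-→d28:-  best=H3
  ? 237.113.244.2  path d0:-→d1:-→d2:-→d3:-→d4:-→d5:-→d6:-→d7:-→d8:-→d9:-→d10:-→d11:-→d12:-→d13:-→d14:-→d15:-→d16:-→d17:-→d18:-→d19:H0→d20:H0→d21:-→d22:-→d23:-→d24:H3  best=H3
  add 237.113.240.0/20 -> H0 at depth 20
  add 0.0.0.0/1 -> H3 at depth 1

== LOOKUPS ==
["no-route","H3","H3","H0","H0","H0","H3","H3"]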